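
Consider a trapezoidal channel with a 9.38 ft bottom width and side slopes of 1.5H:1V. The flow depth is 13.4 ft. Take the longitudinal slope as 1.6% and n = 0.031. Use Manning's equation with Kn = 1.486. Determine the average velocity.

V = 21.9 ft/s

With bottom width b = 9.38 ft and side slope z = 1.5: A = (b + zy)y = (9.38 + 1.5×13.4)×13.4 = 395 ft²; P = b + 2y√(1+z²) = 9.38 + 2×13.4×1.803 = 57.69 ft.
Hydraulic radius R = A/P = 395/57.69 = 6.847 ft.
From Manning's equation, V = (1.486/n) R^(2/3) S^(1/2) = (1.486/0.031) × 6.847^(2/3) × 0.016^(1/2) = 21.9 ft/s.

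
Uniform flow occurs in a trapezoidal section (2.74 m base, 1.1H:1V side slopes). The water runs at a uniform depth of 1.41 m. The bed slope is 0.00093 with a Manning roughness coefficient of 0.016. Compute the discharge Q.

Q = 10.5 m³/s

With bottom width b = 2.74 m and side slope z = 1.1: A = (b + zy)y = (2.74 + 1.1×1.41)×1.41 = 6.05 m²; P = b + 2y√(1+z²) = 2.74 + 2×1.41×1.487 = 6.932 m.
Hydraulic radius R = A/P = 6.05/6.932 = 0.8728 m.
Manning's equation: Q = (1/n) A R^(2/3) S^(1/2) = (1/0.016) × 6.05 × 0.8728^(2/3) × 0.00093^(1/2) = 10.5 m³/s.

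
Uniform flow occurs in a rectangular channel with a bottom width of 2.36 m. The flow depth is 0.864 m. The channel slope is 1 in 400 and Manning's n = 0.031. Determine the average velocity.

Flow area A = b·y = 2.36 × 0.864 = 2.039 m². Wetted perimeter P = b + 2y = 2.36 + 2×0.864 = 4.088 m.
Hydraulic radius R = A/P = 2.039/4.088 = 0.4988 m.
From Manning's equation, V = (1/n) R^(2/3) S^(1/2) = (1/0.031) × 0.4988^(2/3) × 0.0025^(1/2) = 1.01 m/s.

V = 1.01 m/s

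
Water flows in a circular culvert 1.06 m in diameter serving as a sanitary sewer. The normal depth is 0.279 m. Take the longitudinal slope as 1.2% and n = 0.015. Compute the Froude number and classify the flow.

supercritical

For a circular section of diameter D = 1.06 m at depth y = 0.279 m, the central angle is θ = 2 arccos(1 − 2y/D) = 2.155 rad. Then A = (D²/8)(θ − sin θ) = 0.1855 m² and P = Dθ/2 = 1.142 m.
Hydraulic radius R = A/P = 0.1855/1.142 = 0.1624 m.
V = (1/n) R^(2/3) √S = (1/0.015) × 0.1624^(2/3) × √0.012 = 2.174 m/s. Hydraulic depth D_h = A/T = 0.1855/0.9336 = 0.1987 m.
Froude number Fr = V/√(g·D_h) = 2.174/√(9.81×0.1987) = 1.56, which is greater than 1, so the flow is supercritical.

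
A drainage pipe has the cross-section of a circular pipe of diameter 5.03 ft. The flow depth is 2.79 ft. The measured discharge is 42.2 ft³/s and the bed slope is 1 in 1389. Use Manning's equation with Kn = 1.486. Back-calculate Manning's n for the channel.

n = 0.013

For a circular section of diameter D = 5.03 ft at depth y = 2.79 ft, the central angle is θ = 2 arccos(1 − 2y/D) = 3.361 rad. Then A = (D²/8)(θ − sin θ) = 11.32 ft² and P = Dθ/2 = 8.452 ft.
Hydraulic radius R = A/P = 11.32/8.452 = 1.339 ft.
Rearranging Manning's equation: n = (1.486/Q) A R^(2/3) S^(1/2) = (1.486/42.2) × 11.32 × 1.339^(2/3) × √0.0007199 = 0.013.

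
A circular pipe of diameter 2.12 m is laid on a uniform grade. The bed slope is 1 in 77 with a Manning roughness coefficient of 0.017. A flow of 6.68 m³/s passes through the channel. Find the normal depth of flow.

y_n = 0.973 m

Manning's equation rearranged: A R^(2/3) = nQ / (1·√S) = 0.017 × 6.68 / (√0.01299) = 0.9965.
At y = 1.1 m: A R^(2/3) = 1.23 — over.
At y = 0.67 m: A R^(2/3) = 0.5005 — short.
At y = 0.973 m: A R^(2/3) = 0.997 — close enough.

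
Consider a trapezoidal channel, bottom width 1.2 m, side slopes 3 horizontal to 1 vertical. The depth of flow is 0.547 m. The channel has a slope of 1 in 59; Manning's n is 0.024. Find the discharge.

With bottom width b = 1.2 m and side slope z = 3: A = (b + zy)y = (1.2 + 3×0.547)×0.547 = 1.554 m²; P = b + 2y√(1+z²) = 1.2 + 2×0.547×3.162 = 4.66 m.
Hydraulic radius R = A/P = 1.554/4.66 = 0.3335 m.
Manning's equation: Q = (1/n) A R^(2/3) S^(1/2) = (1/0.024) × 1.554 × 0.3335^(2/3) × 0.01695^(1/2) = 4.05 m³/s.

Q = 4.05 m³/s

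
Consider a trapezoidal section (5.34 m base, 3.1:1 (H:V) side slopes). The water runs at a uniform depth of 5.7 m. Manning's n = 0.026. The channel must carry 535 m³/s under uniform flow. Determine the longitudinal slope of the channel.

With bottom width b = 5.34 m and side slope z = 3.1: A = (b + zy)y = (5.34 + 3.1×5.7)×5.7 = 131.2 m²; P = b + 2y√(1+z²) = 5.34 + 2×5.7×3.257 = 42.47 m.
Hydraulic radius R = A/P = 131.2/42.47 = 3.088 m.
From Manning's equation, S = [nQ / (1 A R^(2/3))]² = [0.026 × 535 / (1 × 131.2 × 3.088^(2/3))]² = 0.0025.

S = 0.0025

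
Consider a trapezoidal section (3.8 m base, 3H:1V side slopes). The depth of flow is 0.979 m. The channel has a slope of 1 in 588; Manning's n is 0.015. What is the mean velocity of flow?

V = 2.08 m/s

With bottom width b = 3.8 m and side slope z = 3: A = (b + zy)y = (3.8 + 3×0.979)×0.979 = 6.596 m²; P = b + 2y√(1+z²) = 3.8 + 2×0.979×3.162 = 9.992 m.
Hydraulic radius R = A/P = 6.596/9.992 = 0.6601 m.
From Manning's equation, V = (1/n) R^(2/3) S^(1/2) = (1/0.015) × 0.6601^(2/3) × 0.001701^(1/2) = 2.08 m/s.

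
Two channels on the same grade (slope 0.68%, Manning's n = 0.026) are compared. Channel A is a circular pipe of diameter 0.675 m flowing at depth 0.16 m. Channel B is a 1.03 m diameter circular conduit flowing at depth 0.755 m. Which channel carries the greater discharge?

channel B

Channel A: For a circular section of diameter D = 0.675 m at depth y = 0.16 m, the central angle is θ = 2 arccos(1 − 2y/D) = 2.034 rad. Then A = (D²/8)(θ − sin θ) = 0.06489 m² and P = Dθ/2 = 0.6865 m. Hydraulic radius R = A/P = 0.06489/0.6865 = 0.09453 m. Q_A = (1/0.026)·0.06489·0.09453^(2/3)·√0.0068 = 0.04271 m³/s.
Channel B: For a circular section of diameter D = 1.03 m at depth y = 0.755 m, the central angle is θ = 2 arccos(1 − 2y/D) = 4.111 rad. Then A = (D²/8)(θ − sin θ) = 0.6546 m² and P = Dθ/2 = 2.117 m. Hydraulic radius R = A/P = 0.6546/2.117 = 0.3092 m. Q_B = (1/0.026)·0.6546·0.3092^(2/3)·√0.0068 = 0.9492 m³/s.
Q_A = 0.04271 m³/s vs Q_B = 0.9492 m³/s, so channel B carries more.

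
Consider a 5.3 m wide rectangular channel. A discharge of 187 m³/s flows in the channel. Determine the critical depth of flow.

y_c = 5.03 m

For a rectangular channel, critical depth y_c = (q²/g)^(1/3) where q = Q/b = 187/5.3 = 35.28 m²/s.
So y_c = (35.28²/9.81)^(1/3) = 5.03 m.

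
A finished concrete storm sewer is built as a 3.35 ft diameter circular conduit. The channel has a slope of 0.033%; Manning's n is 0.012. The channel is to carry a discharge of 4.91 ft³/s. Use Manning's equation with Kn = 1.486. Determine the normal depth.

y_n = 1.21 ft

Manning's equation rearranged: A R^(2/3) = nQ / (1.486·√S) = 0.012 × 4.91 / (1.486 × √0.00033) = 2.183.
Trying y = 1.46 ft: A R^(2/3) = 3.082 — over.
Trying y = 0.845 ft: A R^(2/3) = 1.092 — short.
Trying y = 1.21 ft: A R^(2/3) = 2.185 — close enough.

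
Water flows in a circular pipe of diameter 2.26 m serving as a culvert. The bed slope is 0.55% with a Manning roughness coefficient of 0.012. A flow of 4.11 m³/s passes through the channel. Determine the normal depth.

Manning's equation rearranged: A R^(2/3) = nQ / (1·√S) = 0.012 × 4.11 / (√0.0055) = 0.665.
Try y = 0.92 m: A R^(2/3) = 0.9539 — high.
Try y = 0.758 m: A R^(2/3) = 0.665 — matches.

y_n = 0.758 m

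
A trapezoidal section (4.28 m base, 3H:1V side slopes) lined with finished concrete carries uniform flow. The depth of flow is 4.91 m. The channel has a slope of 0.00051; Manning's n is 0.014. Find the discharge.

With bottom width b = 4.28 m and side slope z = 3: A = (b + zy)y = (4.28 + 3×4.91)×4.91 = 93.34 m²; P = b + 2y√(1+z²) = 4.28 + 2×4.91×3.162 = 35.33 m.
Hydraulic radius R = A/P = 93.34/35.33 = 2.642 m.
Manning's equation: Q = (1/n) A R^(2/3) S^(1/2) = (1/0.014) × 93.34 × 2.642^(2/3) × 0.00051^(1/2) = 288 m³/s.

Q = 288 m³/s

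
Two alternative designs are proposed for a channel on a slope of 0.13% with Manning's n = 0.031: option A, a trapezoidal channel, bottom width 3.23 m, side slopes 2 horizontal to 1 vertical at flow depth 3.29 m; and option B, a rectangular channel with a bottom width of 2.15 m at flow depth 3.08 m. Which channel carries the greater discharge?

Channel A: With bottom width b = 3.23 m and side slope z = 2: A = (b + zy)y = (3.23 + 2×3.29)×3.29 = 32.27 m²; P = b + 2y√(1+z²) = 3.23 + 2×3.29×2.236 = 17.94 m. Hydraulic radius R = A/P = 32.27/17.94 = 1.799 m. Q_A = (1/0.031)·32.27·1.799^(2/3)·√0.0013 = 55.52 m³/s.
Channel B: Flow area A = b·y = 2.15 × 3.08 = 6.622 m². Wetted perimeter P = b + 2y = 2.15 + 2×3.08 = 8.31 m. Hydraulic radius R = A/P = 6.622/8.31 = 0.7969 m. Q_B = (1/0.031)·6.622·0.7969^(2/3)·√0.0013 = 6.62 m³/s.
Q_A = 55.52 m³/s vs Q_B = 6.62 m³/s, so channel A carries more.

channel A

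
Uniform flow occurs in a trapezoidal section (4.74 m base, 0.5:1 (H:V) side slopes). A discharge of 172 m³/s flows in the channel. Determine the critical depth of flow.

y_c = 4.36 m

At critical depth, Q² T / (g A³) = 1, i.e. A³/T = Q²/g = 172²/9.81 = 3016.
Try y = 3.06 m: A³/T = 905.5 — too small.
Try y = 4.36 m: A³/T = 3018 — matches.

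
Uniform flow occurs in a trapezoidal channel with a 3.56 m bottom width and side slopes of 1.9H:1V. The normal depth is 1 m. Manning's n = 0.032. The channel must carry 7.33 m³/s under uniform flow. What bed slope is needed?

With bottom width b = 3.56 m and side slope z = 1.9: A = (b + zy)y = (3.56 + 1.9×1)×1 = 5.46 m²; P = b + 2y√(1+z²) = 3.56 + 2×1×2.147 = 7.854 m.
Hydraulic radius R = A/P = 5.46/7.854 = 0.6952 m.
From Manning's equation, S = [nQ / (1 A R^(2/3))]² = [0.032 × 7.33 / (1 × 5.46 × 0.6952^(2/3))]² = 0.003.

S = 0.003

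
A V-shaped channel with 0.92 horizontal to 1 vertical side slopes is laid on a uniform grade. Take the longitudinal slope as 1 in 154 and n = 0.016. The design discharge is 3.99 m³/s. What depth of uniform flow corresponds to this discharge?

Manning's equation rearranged: A R^(2/3) = nQ / (1·√S) = 0.016 × 3.99 / (√0.006494) = 0.7922.
At y = 1.5 m: A R^(2/3) = 1.318 — over.
At y = 0.956 m: A R^(2/3) = 0.3963 — short.
At y = 1.24 m: A R^(2/3) = 0.7931 — ≈ 0.7922.

y_n = 1.24 m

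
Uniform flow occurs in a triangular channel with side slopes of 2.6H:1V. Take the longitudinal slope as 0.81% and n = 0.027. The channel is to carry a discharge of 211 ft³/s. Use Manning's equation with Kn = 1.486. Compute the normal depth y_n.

Manning's equation rearranged: A R^(2/3) = nQ / (1.486·√S) = 0.027 × 211 / (1.486 × √0.0081) = 42.6.
Trying y = 3.96 ft: A R^(2/3) = 61.4 — too large.
Trying y = 2.42 ft: A R^(2/3) = 16.51 — too small.
Trying y = 3.45 ft: A R^(2/3) = 42.51 — close enough.

y_n = 3.45 ft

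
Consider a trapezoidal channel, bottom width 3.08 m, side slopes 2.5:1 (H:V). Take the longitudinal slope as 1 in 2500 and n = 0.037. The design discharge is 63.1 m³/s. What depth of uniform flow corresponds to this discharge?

Manning's equation rearranged: A R^(2/3) = nQ / (1·√S) = 0.037 × 63.1 / (√0.0004) = 116.7.
Try y = 5.36 m: A R^(2/3) = 174 — high.
Try y = 3.26 m: A R^(2/3) = 53.65 — low.
Try y = 4.54 m: A R^(2/3) = 116.8 — matches.

y_n = 4.54 m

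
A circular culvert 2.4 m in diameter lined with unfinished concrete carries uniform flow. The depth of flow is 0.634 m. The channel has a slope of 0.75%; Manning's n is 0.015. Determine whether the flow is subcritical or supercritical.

For a circular section of diameter D = 2.4 m at depth y = 0.634 m, the central angle is θ = 2 arccos(1 − 2y/D) = 2.159 rad. Then A = (D²/8)(θ − sin θ) = 0.9557 m² and P = Dθ/2 = 2.591 m.
Hydraulic radius R = A/P = 0.9557/2.591 = 0.3689 m.
V = (1/n) R^(2/3) √S = (1/0.015) × 0.3689^(2/3) × √0.0075 = 2.969 m/s. Hydraulic depth D_h = A/T = 0.9557/2.116 = 0.4516 m.
Froude number Fr = V/√(g·D_h) = 2.969/√(9.81×0.4516) = 1.41, which is greater than 1, so the flow is supercritical.

supercritical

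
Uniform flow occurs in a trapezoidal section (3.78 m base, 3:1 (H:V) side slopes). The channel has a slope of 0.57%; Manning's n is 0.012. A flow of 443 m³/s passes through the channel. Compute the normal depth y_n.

Manning's equation rearranged: A R^(2/3) = nQ / (1·√S) = 0.012 × 443 / (√0.0057) = 70.41.
At y = 2.86 m: A R^(2/3) = 48.69 — too small.
At y = 3.64 m: A R^(2/3) = 84.84 — too large.
At y = 3.36 m: A R^(2/3) = 70.45 — matches.

y_n = 3.36 m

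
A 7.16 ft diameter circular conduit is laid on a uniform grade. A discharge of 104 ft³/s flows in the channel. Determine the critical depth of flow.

At critical depth, Q² T / (g A³) = 1, i.e. A³/T = Q²/g = 104²/32.2 = 335.9.
Trying y = 1.78 ft: A³/T = 76.96 — too small.
Trying y = 2.89 ft: A³/T = 502.1 — too large.
Trying y = 2.6 ft: A³/T = 334.3 — matches.

y_c = 2.6 ft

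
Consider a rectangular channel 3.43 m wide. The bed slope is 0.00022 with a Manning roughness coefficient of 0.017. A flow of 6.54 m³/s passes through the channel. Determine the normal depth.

Manning's equation rearranged: A R^(2/3) = nQ / (1·√S) = 0.017 × 6.54 / (√0.00022) = 7.496.
Trying y = 1.58 m: A R^(2/3) = 4.757 — low.
Trying y = 2.23 m: A R^(2/3) = 7.492 — matches.

y_n = 2.23 m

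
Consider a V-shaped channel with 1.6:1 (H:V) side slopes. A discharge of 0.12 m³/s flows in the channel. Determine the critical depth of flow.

At critical depth, Q² T / (g A³) = 1, i.e. A³/T = Q²/g = 0.12²/9.81 = 0.001468.
At y = 0.209 m: A³/T = 0.0005104 — too small.
At y = 0.258 m: A³/T = 0.001463 — matches.

y_c = 0.258 m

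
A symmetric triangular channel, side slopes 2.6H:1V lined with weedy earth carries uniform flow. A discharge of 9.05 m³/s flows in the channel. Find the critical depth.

y_c = 1.2 m

At critical depth, Q² T / (g A³) = 1, i.e. A³/T = Q²/g = 9.05²/9.81 = 8.349.
Trying y = 0.878 m: A³/T = 1.764 — too small.
Trying y = 1.47 m: A³/T = 23.2 — too large.
Trying y = 1.2 m: A³/T = 8.411 — matches.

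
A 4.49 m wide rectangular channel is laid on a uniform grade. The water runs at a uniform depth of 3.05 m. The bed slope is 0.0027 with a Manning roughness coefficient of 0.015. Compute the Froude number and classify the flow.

subcritical

Flow area A = b·y = 4.49 × 3.05 = 13.69 m². Wetted perimeter P = b + 2y = 4.49 + 2×3.05 = 10.59 m.
Hydraulic radius R = A/P = 13.69/10.59 = 1.293 m.
V = (1/n) R^(2/3) √S = (1/0.015) × 1.293^(2/3) × √0.0027 = 4.112 m/s. Hydraulic depth D_h = A/T = 13.69/4.49 = 3.05 m.
Froude number Fr = V/√(g·D_h) = 4.112/√(9.81×3.05) = 0.752, which is less than 1, so the flow is subcritical.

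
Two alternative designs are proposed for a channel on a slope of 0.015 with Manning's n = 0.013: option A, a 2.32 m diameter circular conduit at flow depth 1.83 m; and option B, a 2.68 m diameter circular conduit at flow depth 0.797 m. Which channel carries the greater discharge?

channel A

Channel A: For a circular section of diameter D = 2.32 m at depth y = 1.83 m, the central angle is θ = 2 arccos(1 − 2y/D) = 4.373 rad. Then A = (D²/8)(θ − sin θ) = 3.577 m² and P = Dθ/2 = 5.073 m. Hydraulic radius R = A/P = 3.577/5.073 = 0.7051 m. Q_A = (1/0.013)·3.577·0.7051^(2/3)·√0.015 = 26.69 m³/s.
Channel B: For a circular section of diameter D = 2.68 m at depth y = 0.797 m, the central angle is θ = 2 arccos(1 − 2y/D) = 2.307 rad. Then A = (D²/8)(θ − sin θ) = 1.406 m² and P = Dθ/2 = 3.092 m. Hydraulic radius R = A/P = 1.406/3.092 = 0.4548 m. Q_B = (1/0.013)·1.406·0.4548^(2/3)·√0.015 = 7.835 m³/s.
Q_A = 26.69 m³/s vs Q_B = 7.835 m³/s, so channel A carries more.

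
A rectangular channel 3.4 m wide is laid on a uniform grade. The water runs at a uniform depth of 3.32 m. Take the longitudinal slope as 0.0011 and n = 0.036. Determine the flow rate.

Q = 11.2 m³/s

Flow area A = b·y = 3.4 × 3.32 = 11.29 m². Wetted perimeter P = b + 2y = 3.4 + 2×3.32 = 10.04 m.
Hydraulic radius R = A/P = 11.29/10.04 = 1.124 m.
Manning's equation: Q = (1/n) A R^(2/3) S^(1/2) = (1/0.036) × 11.29 × 1.124^(2/3) × 0.0011^(1/2) = 11.2 m³/s.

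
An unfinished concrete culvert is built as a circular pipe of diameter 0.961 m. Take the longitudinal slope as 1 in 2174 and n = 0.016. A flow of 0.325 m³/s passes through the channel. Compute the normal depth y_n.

Manning's equation rearranged: A R^(2/3) = nQ / (1·√S) = 0.016 × 0.325 / (√0.00046) = 0.2425.
Trying y = 0.58 m: A R^(2/3) = 0.19 — too small.
Trying y = 0.69 m: A R^(2/3) = 0.2425 — matches.

y_n = 0.69 m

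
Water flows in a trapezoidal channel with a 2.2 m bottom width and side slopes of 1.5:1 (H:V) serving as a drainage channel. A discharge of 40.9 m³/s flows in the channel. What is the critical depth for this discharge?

y_c = 2.11 m

At critical depth, Q² T / (g A³) = 1, i.e. A³/T = Q²/g = 40.9²/9.81 = 170.5.
Try y = 1.81 m: A³/T = 92.27 — low.
Try y = 2.54 m: A³/T = 362.3 — high.
Try y = 2.11 m: A³/T = 170.1 — matches.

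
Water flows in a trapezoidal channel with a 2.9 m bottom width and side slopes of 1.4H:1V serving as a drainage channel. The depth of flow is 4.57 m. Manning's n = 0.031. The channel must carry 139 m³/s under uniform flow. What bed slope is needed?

With bottom width b = 2.9 m and side slope z = 1.4: A = (b + zy)y = (2.9 + 1.4×4.57)×4.57 = 42.49 m²; P = b + 2y√(1+z²) = 2.9 + 2×4.57×1.72 = 18.63 m.
Hydraulic radius R = A/P = 42.49/18.63 = 2.281 m.
From Manning's equation, S = [nQ / (1 A R^(2/3))]² = [0.031 × 139 / (1 × 42.49 × 2.281^(2/3))]² = 0.00342.

S = 0.00342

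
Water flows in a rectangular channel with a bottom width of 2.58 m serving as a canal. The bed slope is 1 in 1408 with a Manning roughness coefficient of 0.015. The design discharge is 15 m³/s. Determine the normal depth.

y_n = 3.42 m

Manning's equation rearranged: A R^(2/3) = nQ / (1·√S) = 0.015 × 15 / (√0.0007102) = 8.443.
At y = 2.88 m: A R^(2/3) = 6.88 — low.
At y = 3.73 m: A R^(2/3) = 9.355 — high.
At y = 3.42 m: A R^(2/3) = 8.447 — close enough.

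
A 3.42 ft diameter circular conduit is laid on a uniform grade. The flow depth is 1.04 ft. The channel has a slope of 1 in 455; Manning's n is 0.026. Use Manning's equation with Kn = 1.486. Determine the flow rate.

Q = 4.46 ft³/s

For a circular section of diameter D = 3.42 ft at depth y = 1.04 ft, the central angle is θ = 2 arccos(1 − 2y/D) = 2.336 rad. Then A = (D²/8)(θ − sin θ) = 2.362 ft² and P = Dθ/2 = 3.995 ft.
Hydraulic radius R = A/P = 2.362/3.995 = 0.5912 ft.
Manning's equation: Q = (1.486/n) A R^(2/3) S^(1/2) = (1.486/0.026) × 2.362 × 0.5912^(2/3) × 0.002198^(1/2) = 4.46 ft³/s.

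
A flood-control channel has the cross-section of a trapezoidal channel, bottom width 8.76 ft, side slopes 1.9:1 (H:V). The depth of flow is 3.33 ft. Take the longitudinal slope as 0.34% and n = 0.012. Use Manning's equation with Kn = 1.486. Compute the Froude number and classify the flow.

supercritical

With bottom width b = 8.76 ft and side slope z = 1.9: A = (b + zy)y = (8.76 + 1.9×3.33)×3.33 = 50.24 ft²; P = b + 2y√(1+z²) = 8.76 + 2×3.33×2.147 = 23.06 ft.
Hydraulic radius R = A/P = 50.24/23.06 = 2.179 ft.
V = (1.486/n) R^(2/3) √S = (1.486/0.012) × 2.179^(2/3) × √0.0034 = 12.14 ft/s. Hydraulic depth D_h = A/T = 50.24/21.41 = 2.346 ft.
Froude number Fr = V/√(g·D_h) = 12.14/√(32.2×2.346) = 1.4, which is greater than 1, so the flow is supercritical.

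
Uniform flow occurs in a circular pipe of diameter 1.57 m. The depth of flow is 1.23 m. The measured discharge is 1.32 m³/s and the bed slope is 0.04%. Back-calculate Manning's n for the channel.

n = 0.015

For a circular section of diameter D = 1.57 m at depth y = 1.23 m, the central angle is θ = 2 arccos(1 − 2y/D) = 4.347 rad. Then A = (D²/8)(θ − sin θ) = 1.627 m² and P = Dθ/2 = 3.412 m.
Hydraulic radius R = A/P = 1.627/3.412 = 0.4768 m.
Rearranging Manning's equation: n = (1/Q) A R^(2/3) S^(1/2) = (1/1.32) × 1.627 × 0.4768^(2/3) × √0.0004 = 0.015.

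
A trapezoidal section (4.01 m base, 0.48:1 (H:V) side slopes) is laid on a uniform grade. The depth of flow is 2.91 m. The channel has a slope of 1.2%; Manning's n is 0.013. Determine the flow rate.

Q = 174 m³/s

With bottom width b = 4.01 m and side slope z = 0.48: A = (b + zy)y = (4.01 + 0.48×2.91)×2.91 = 15.73 m²; P = b + 2y√(1+z²) = 4.01 + 2×2.91×1.109 = 10.47 m.
Hydraulic radius R = A/P = 15.73/10.47 = 1.503 m.
Manning's equation: Q = (1/n) A R^(2/3) S^(1/2) = (1/0.013) × 15.73 × 1.503^(2/3) × 0.012^(1/2) = 174 m³/s.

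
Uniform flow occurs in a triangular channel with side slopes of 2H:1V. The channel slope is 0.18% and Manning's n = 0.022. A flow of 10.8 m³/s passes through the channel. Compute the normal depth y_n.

Manning's equation rearranged: A R^(2/3) = nQ / (1·√S) = 0.022 × 10.8 / (√0.0018) = 5.6.
Trying y = 1.3 m: A R^(2/3) = 2.354 — low.
Trying y = 1.99 m: A R^(2/3) = 7.328 — high.
Trying y = 1.8 m: A R^(2/3) = 5.607 — ≈ 5.6.

y_n = 1.8 m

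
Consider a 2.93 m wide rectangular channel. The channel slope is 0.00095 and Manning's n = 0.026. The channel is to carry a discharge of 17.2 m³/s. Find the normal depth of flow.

y_n = 4.61 m

Manning's equation rearranged: A R^(2/3) = nQ / (1·√S) = 0.026 × 17.2 / (√0.00095) = 14.51.
At y = 5.2 m: A R^(2/3) = 16.66 — too large.
At y = 4.11 m: A R^(2/3) = 12.68 — too small.
At y = 4.61 m: A R^(2/3) = 14.5 — matches.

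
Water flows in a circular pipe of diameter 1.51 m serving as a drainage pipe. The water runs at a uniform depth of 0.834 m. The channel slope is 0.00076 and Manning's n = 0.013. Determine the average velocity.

For a circular section of diameter D = 1.51 m at depth y = 0.834 m, the central angle is θ = 2 arccos(1 − 2y/D) = 3.351 rad. Then A = (D²/8)(θ − sin θ) = 1.014 m² and P = Dθ/2 = 2.53 m.
Hydraulic radius R = A/P = 1.014/2.53 = 0.4009 m.
From Manning's equation, V = (1/n) R^(2/3) S^(1/2) = (1/0.013) × 0.4009^(2/3) × 0.00076^(1/2) = 1.15 m/s.

V = 1.15 m/s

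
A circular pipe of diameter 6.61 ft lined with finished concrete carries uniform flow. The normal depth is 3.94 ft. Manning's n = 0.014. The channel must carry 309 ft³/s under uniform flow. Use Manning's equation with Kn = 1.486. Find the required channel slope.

S = 0.00833

For a circular section of diameter D = 6.61 ft at depth y = 3.94 ft, the central angle is θ = 2 arccos(1 − 2y/D) = 3.528 rad. Then A = (D²/8)(θ − sin θ) = 21.33 ft² and P = Dθ/2 = 11.66 ft.
Hydraulic radius R = A/P = 21.33/11.66 = 1.829 ft.
From Manning's equation, S = [nQ / (1.486 A R^(2/3))]² = [0.014 × 309 / (1.486 × 21.33 × 1.829^(2/3))]² = 0.00833.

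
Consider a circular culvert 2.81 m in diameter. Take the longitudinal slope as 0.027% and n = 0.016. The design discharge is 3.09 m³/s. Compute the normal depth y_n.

y_n = 1.59 m

Manning's equation rearranged: A R^(2/3) = nQ / (1·√S) = 0.016 × 3.09 / (√0.00027) = 3.009.
At y = 1.17 m: A R^(2/3) = 1.777 — short.
At y = 1.59 m: A R^(2/3) = 3.004 — close enough.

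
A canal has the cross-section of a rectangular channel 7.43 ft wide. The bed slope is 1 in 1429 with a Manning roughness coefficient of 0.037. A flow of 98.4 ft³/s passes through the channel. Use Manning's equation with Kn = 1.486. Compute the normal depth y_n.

y_n = 6.92 ft

Manning's equation rearranged: A R^(2/3) = nQ / (1.486·√S) = 0.037 × 98.4 / (1.486 × √0.0006998) = 92.62.
Try y = 5.98 ft: A R^(2/3) = 77.23 — too small.
Try y = 8.32 ft: A R^(2/3) = 115.9 — too large.
Try y = 6.92 ft: A R^(2/3) = 92.61 — matches.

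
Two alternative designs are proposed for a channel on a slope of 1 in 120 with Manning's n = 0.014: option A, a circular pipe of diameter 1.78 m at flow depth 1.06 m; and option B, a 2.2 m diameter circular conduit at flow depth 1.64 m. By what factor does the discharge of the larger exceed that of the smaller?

Channel A: For a circular section of diameter D = 1.78 m at depth y = 1.06 m, the central angle is θ = 2 arccos(1 − 2y/D) = 3.526 rad. Then A = (D²/8)(θ − sin θ) = 1.545 m² and P = Dθ/2 = 3.138 m. Hydraulic radius R = A/P = 1.545/3.138 = 0.4923 m. Q_A = (1/0.014)·1.545·0.4923^(2/3)·√0.008333 = 6.281 m³/s.
Channel B: For a circular section of diameter D = 2.2 m at depth y = 1.64 m, the central angle is θ = 2 arccos(1 − 2y/D) = 4.168 rad. Then A = (D²/8)(θ − sin θ) = 3.039 m² and P = Dθ/2 = 4.585 m. Hydraulic radius R = A/P = 3.039/4.585 = 0.6629 m. Q_B = (1/0.014)·3.039·0.6629^(2/3)·√0.008333 = 15.07 m³/s.
The larger discharge is 15.07 m³/s and the smaller is 6.281 m³/s; the ratio is 2.4.

2.4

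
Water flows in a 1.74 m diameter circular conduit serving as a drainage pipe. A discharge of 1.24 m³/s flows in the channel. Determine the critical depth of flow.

y_c = 0.542 m

At critical depth, Q² T / (g A³) = 1, i.e. A³/T = Q²/g = 1.24²/9.81 = 0.1567.
At y = 0.378 m: A³/T = 0.03853 — short.
At y = 0.646 m: A³/T = 0.3086 — over.
At y = 0.542 m: A³/T = 0.1567 — close enough.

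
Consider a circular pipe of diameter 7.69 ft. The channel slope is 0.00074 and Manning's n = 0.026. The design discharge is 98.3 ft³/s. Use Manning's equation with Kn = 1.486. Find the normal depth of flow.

y_n = 5.6 ft

Manning's equation rearranged: A R^(2/3) = nQ / (1.486·√S) = 0.026 × 98.3 / (1.486 × √0.00074) = 63.23.
At y = 4.49 ft: A R^(2/3) = 46.26 — short.
At y = 6.83 ft: A R^(2/3) = 76.07 — over.
At y = 5.6 ft: A R^(2/3) = 63.21 — matches.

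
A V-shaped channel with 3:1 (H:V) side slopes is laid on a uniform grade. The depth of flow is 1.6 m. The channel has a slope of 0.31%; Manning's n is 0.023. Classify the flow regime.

subcritical

For a triangular section with side slope z = 3: A = zy² = 3×1.6² = 7.68 m²; P = 2y√(1+z²) = 2×1.6×3.162 = 10.12 m.
Hydraulic radius R = A/P = 7.68/10.12 = 0.7589 m.
V = (1/n) R^(2/3) √S = (1/0.023) × 0.7589^(2/3) × √0.0031 = 2.014 m/s. Hydraulic depth D_h = A/T = 7.68/9.6 = 0.8 m.
Froude number Fr = V/√(g·D_h) = 2.014/√(9.81×0.8) = 0.719, which is less than 1, so the flow is subcritical.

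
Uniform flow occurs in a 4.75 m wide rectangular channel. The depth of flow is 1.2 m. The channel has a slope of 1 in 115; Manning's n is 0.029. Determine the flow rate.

Flow area A = b·y = 4.75 × 1.2 = 5.7 m². Wetted perimeter P = b + 2y = 4.75 + 2×1.2 = 7.15 m.
Hydraulic radius R = A/P = 5.7/7.15 = 0.7972 m.
Manning's equation: Q = (1/n) A R^(2/3) S^(1/2) = (1/0.029) × 5.7 × 0.7972^(2/3) × 0.008696^(1/2) = 15.8 m³/s.

Q = 15.8 m³/s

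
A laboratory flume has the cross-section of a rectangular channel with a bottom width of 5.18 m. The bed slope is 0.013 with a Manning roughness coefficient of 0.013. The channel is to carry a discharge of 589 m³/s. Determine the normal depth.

Manning's equation rearranged: A R^(2/3) = nQ / (1·√S) = 0.013 × 589 / (√0.013) = 67.16.
Try y = 6.76 m: A R^(2/3) = 53.2 — too small.
Try y = 10.4 m: A R^(2/3) = 87.6 — too large.
Try y = 8.25 m: A R^(2/3) = 67.18 — close enough.

y_n = 8.25 m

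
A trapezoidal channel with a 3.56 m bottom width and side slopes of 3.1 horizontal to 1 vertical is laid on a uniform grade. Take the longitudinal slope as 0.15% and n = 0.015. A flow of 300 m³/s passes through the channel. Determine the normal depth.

Manning's equation rearranged: A R^(2/3) = nQ / (1·√S) = 0.015 × 300 / (√0.0015) = 116.2.
Try y = 5.1 m: A R^(2/3) = 190.9 — too large.
Try y = 3.53 m: A R^(2/3) = 79.3 — too small.
Try y = 4.15 m: A R^(2/3) = 116.3 — matches.

y_n = 4.15 m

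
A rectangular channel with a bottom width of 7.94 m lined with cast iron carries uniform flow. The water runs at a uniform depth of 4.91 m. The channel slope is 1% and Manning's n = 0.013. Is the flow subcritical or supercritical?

Flow area A = b·y = 7.94 × 4.91 = 38.99 m². Wetted perimeter P = b + 2y = 7.94 + 2×4.91 = 17.76 m.
Hydraulic radius R = A/P = 38.99/17.76 = 2.195 m.
V = (1/n) R^(2/3) √S = (1/0.013) × 2.195^(2/3) × √0.01 = 12.99 m/s. Hydraulic depth D_h = A/T = 38.99/7.94 = 4.91 m.
Froude number Fr = V/√(g·D_h) = 12.99/√(9.81×4.91) = 1.87, which is greater than 1, so the flow is supercritical.

supercritical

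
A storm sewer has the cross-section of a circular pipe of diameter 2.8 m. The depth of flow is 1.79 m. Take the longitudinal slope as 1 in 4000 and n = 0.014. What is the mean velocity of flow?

For a circular section of diameter D = 2.8 m at depth y = 1.79 m, the central angle is θ = 2 arccos(1 − 2y/D) = 3.706 rad. Then A = (D²/8)(θ − sin θ) = 4.156 m² and P = Dθ/2 = 5.189 m.
Hydraulic radius R = A/P = 4.156/5.189 = 0.8011 m.
From Manning's equation, V = (1/n) R^(2/3) S^(1/2) = (1/0.014) × 0.8011^(2/3) × 0.00025^(1/2) = 0.974 m/s.

V = 0.974 m/s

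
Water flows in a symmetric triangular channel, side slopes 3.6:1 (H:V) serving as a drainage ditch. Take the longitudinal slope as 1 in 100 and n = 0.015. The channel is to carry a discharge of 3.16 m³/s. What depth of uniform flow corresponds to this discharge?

Manning's equation rearranged: A R^(2/3) = nQ / (1·√S) = 0.015 × 3.16 / (√0.01) = 0.474.
Try y = 0.685 m: A R^(2/3) = 0.8067 — high.
Try y = 0.561 m: A R^(2/3) = 0.4736 — close enough.

y_n = 0.561 m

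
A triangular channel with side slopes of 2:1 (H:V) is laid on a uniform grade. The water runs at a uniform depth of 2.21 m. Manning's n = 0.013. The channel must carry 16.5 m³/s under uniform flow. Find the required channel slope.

For a triangular section with side slope z = 2: A = zy² = 2×2.21² = 9.768 m²; P = 2y√(1+z²) = 2×2.21×2.236 = 9.883 m.
Hydraulic radius R = A/P = 9.768/9.883 = 0.9883 m.
From Manning's equation, S = [nQ / (1 A R^(2/3))]² = [0.013 × 16.5 / (1 × 9.768 × 0.9883^(2/3))]² = 0.00049.

S = 0.00049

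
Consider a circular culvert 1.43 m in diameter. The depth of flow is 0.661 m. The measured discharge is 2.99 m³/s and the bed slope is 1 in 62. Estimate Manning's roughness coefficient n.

For a circular section of diameter D = 1.43 m at depth y = 0.661 m, the central angle is θ = 2 arccos(1 − 2y/D) = 2.99 rad. Then A = (D²/8)(θ − sin θ) = 0.7259 m² and P = Dθ/2 = 2.138 m.
Hydraulic radius R = A/P = 0.7259/2.138 = 0.3395 m.
Rearranging Manning's equation: n = (1/Q) A R^(2/3) S^(1/2) = (1/2.99) × 0.7259 × 0.3395^(2/3) × √0.01613 = 0.015.

n = 0.015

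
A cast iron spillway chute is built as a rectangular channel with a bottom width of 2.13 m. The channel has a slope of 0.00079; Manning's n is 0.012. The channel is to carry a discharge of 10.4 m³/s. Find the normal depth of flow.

y_n = 2.53 m

Manning's equation rearranged: A R^(2/3) = nQ / (1·√S) = 0.012 × 10.4 / (√0.00079) = 4.44.
Try y = 2.01 m: A R^(2/3) = 3.363 — short.
Try y = 2.84 m: A R^(2/3) = 5.102 — over.
Try y = 2.53 m: A R^(2/3) = 4.446 — ≈ 4.44.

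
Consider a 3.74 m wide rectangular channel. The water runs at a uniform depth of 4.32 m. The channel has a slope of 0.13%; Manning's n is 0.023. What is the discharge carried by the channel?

Flow area A = b·y = 3.74 × 4.32 = 16.16 m². Wetted perimeter P = b + 2y = 3.74 + 2×4.32 = 12.38 m.
Hydraulic radius R = A/P = 16.16/12.38 = 1.305 m.
Manning's equation: Q = (1/n) A R^(2/3) S^(1/2) = (1/0.023) × 16.16 × 1.305^(2/3) × 0.0013^(1/2) = 30.2 m³/s.

Q = 30.2 m³/s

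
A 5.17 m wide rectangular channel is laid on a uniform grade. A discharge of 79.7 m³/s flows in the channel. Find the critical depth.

y_c = 2.89 m

For a rectangular channel, critical depth y_c = (q²/g)^(1/3) where q = Q/b = 79.7/5.17 = 15.42 m²/s.
So y_c = (15.42²/9.81)^(1/3) = 2.89 m.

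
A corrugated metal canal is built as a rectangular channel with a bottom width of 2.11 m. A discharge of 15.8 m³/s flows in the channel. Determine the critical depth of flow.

For a rectangular channel, critical depth y_c = (q²/g)^(1/3) where q = Q/b = 15.8/2.11 = 7.488 m²/s.
So y_c = (7.488²/9.81)^(1/3) = 1.79 m.

y_c = 1.79 m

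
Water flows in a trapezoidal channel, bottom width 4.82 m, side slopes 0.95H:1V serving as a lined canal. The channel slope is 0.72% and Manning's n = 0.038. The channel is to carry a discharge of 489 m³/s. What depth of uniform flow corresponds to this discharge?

Manning's equation rearranged: A R^(2/3) = nQ / (1·√S) = 0.038 × 489 / (√0.0072) = 219.
Try y = 9.18 m: A R^(2/3) = 319.7 — high.
Try y = 7.7 m: A R^(2/3) = 218.9 — close enough.

y_n = 7.7 m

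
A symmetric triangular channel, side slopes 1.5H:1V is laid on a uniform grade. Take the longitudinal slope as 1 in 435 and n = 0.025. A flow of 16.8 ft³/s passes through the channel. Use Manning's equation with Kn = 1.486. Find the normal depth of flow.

Manning's equation rearranged: A R^(2/3) = nQ / (1.486·√S) = 0.025 × 16.8 / (1.486 × √0.002299) = 5.895.
Try y = 2.65 ft: A R^(2/3) = 11.24 — high.
Try y = 2.08 ft: A R^(2/3) = 5.893 — ≈ 5.895.

y_n = 2.08 ft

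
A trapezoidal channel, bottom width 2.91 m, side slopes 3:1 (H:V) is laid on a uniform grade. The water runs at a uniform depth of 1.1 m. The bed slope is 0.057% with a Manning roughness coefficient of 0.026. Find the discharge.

With bottom width b = 2.91 m and side slope z = 3: A = (b + zy)y = (2.91 + 3×1.1)×1.1 = 6.831 m²; P = b + 2y√(1+z²) = 2.91 + 2×1.1×3.162 = 9.867 m.
Hydraulic radius R = A/P = 6.831/9.867 = 0.6923 m.
Manning's equation: Q = (1/n) A R^(2/3) S^(1/2) = (1/0.026) × 6.831 × 0.6923^(2/3) × 0.00057^(1/2) = 4.91 m³/s.

Q = 4.91 m³/s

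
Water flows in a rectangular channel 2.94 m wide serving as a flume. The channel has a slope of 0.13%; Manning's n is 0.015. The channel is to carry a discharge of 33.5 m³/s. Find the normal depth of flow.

Manning's equation rearranged: A R^(2/3) = nQ / (1·√S) = 0.015 × 33.5 / (√0.0013) = 13.94.
At y = 4.93 m: A R^(2/3) = 15.75 — over.
At y = 3.45 m: A R^(2/3) = 10.35 — short.
At y = 4.44 m: A R^(2/3) = 13.95 — close enough.

y_n = 4.44 m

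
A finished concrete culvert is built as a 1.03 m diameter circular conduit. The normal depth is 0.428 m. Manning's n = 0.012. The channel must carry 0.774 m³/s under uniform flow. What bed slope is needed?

For a circular section of diameter D = 1.03 m at depth y = 0.428 m, the central angle is θ = 2 arccos(1 − 2y/D) = 2.802 rad. Then A = (D²/8)(θ − sin θ) = 0.3274 m² and P = Dθ/2 = 1.443 m.
Hydraulic radius R = A/P = 0.3274/1.443 = 0.2269 m.
From Manning's equation, S = [nQ / (1 A R^(2/3))]² = [0.012 × 0.774 / (1 × 0.3274 × 0.2269^(2/3))]² = 0.00581.

S = 0.00581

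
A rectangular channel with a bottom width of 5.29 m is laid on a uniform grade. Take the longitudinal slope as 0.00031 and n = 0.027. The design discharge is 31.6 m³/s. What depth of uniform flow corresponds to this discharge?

y_n = 6.09 m

Manning's equation rearranged: A R^(2/3) = nQ / (1·√S) = 0.027 × 31.6 / (√0.00031) = 48.46.
At y = 7.27 m: A R^(2/3) = 59.81 — high.
At y = 5.33 m: A R^(2/3) = 41.22 — low.
At y = 6.09 m: A R^(2/3) = 48.45 — matches.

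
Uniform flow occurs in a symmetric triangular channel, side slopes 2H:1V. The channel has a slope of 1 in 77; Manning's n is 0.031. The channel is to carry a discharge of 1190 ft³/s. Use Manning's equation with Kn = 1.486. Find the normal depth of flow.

y_n = 7.1 ft

Manning's equation rearranged: A R^(2/3) = nQ / (1.486·√S) = 0.031 × 1190 / (1.486 × √0.01299) = 217.8.
At y = 5.38 ft: A R^(2/3) = 103.9 — too small.
At y = 8.51 ft: A R^(2/3) = 353.1 — too large.
At y = 7.1 ft: A R^(2/3) = 217.8 — ≈ 217.8.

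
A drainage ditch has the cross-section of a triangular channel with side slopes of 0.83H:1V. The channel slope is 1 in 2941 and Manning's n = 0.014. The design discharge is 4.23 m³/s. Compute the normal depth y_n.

y_n = 2.21 m

Manning's equation rearranged: A R^(2/3) = nQ / (1·√S) = 0.014 × 4.23 / (√0.00034) = 3.212.
At y = 1.73 m: A R^(2/3) = 1.672 — low.
At y = 2.21 m: A R^(2/3) = 3.213 — ≈ 3.212.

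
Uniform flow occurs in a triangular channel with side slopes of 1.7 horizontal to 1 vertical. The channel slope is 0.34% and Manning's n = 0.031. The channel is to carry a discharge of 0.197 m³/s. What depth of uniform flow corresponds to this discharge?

Manning's equation rearranged: A R^(2/3) = nQ / (1·√S) = 0.031 × 0.197 / (√0.0034) = 0.1047.
Trying y = 0.497 m: A R^(2/3) = 0.1503 — too large.
Trying y = 0.308 m: A R^(2/3) = 0.04196 — too small.
Trying y = 0.434 m: A R^(2/3) = 0.1047 — ≈ 0.1047.

y_n = 0.434 m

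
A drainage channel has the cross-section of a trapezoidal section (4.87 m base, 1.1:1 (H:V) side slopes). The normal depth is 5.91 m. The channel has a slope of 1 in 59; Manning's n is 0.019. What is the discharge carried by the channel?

Q = 957 m³/s

With bottom width b = 4.87 m and side slope z = 1.1: A = (b + zy)y = (4.87 + 1.1×5.91)×5.91 = 67.2 m²; P = b + 2y√(1+z²) = 4.87 + 2×5.91×1.487 = 22.44 m.
Hydraulic radius R = A/P = 67.2/22.44 = 2.995 m.
Manning's equation: Q = (1/n) A R^(2/3) S^(1/2) = (1/0.019) × 67.2 × 2.995^(2/3) × 0.01695^(1/2) = 957 m³/s.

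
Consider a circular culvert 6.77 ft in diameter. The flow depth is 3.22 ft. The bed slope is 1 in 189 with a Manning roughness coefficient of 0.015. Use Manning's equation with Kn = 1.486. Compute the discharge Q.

Q = 169 ft³/s

For a circular section of diameter D = 6.77 ft at depth y = 3.22 ft, the central angle is θ = 2 arccos(1 − 2y/D) = 3.044 rad. Then A = (D²/8)(θ − sin θ) = 16.88 ft² and P = Dθ/2 = 10.3 ft.
Hydraulic radius R = A/P = 16.88/10.3 = 1.638 ft.
Manning's equation: Q = (1.486/n) A R^(2/3) S^(1/2) = (1.486/0.015) × 16.88 × 1.638^(2/3) × 0.005291^(1/2) = 169 ft³/s.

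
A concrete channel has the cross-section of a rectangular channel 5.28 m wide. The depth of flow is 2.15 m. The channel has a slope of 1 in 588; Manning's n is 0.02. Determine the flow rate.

Flow area A = b·y = 5.28 × 2.15 = 11.35 m². Wetted perimeter P = b + 2y = 5.28 + 2×2.15 = 9.58 m.
Hydraulic radius R = A/P = 11.35/9.58 = 1.185 m.
Manning's equation: Q = (1/n) A R^(2/3) S^(1/2) = (1/0.02) × 11.35 × 1.185^(2/3) × 0.001701^(1/2) = 26.2 m³/s.

Q = 26.2 m³/s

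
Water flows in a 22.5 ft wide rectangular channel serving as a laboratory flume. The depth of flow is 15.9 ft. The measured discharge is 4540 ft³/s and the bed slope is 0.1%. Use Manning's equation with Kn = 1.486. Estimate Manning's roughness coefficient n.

n = 0.013

Flow area A = b·y = 22.5 × 15.9 = 357.8 ft². Wetted perimeter P = b + 2y = 22.5 + 2×15.9 = 54.3 ft.
Hydraulic radius R = A/P = 357.8/54.3 = 6.588 ft.
Rearranging Manning's equation: n = (1.486/Q) A R^(2/3) S^(1/2) = (1.486/4540) × 357.8 × 6.588^(2/3) × √0.001 = 0.013.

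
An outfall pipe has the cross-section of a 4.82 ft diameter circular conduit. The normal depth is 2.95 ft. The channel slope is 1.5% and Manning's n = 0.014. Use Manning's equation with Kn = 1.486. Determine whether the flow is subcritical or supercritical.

supercritical

For a circular section of diameter D = 4.82 ft at depth y = 2.95 ft, the central angle is θ = 2 arccos(1 − 2y/D) = 3.594 rad. Then A = (D²/8)(θ − sin θ) = 11.7 ft² and P = Dθ/2 = 8.66 ft.
Hydraulic radius R = A/P = 11.7/8.66 = 1.351 ft.
V = (1.486/n) R^(2/3) √S = (1.486/0.014) × 1.351^(2/3) × √0.015 = 15.89 ft/s. Hydraulic depth D_h = A/T = 11.7/4.697 = 2.492 ft.
Froude number Fr = V/√(g·D_h) = 15.89/√(32.2×2.492) = 1.77, which is greater than 1, so the flow is supercritical.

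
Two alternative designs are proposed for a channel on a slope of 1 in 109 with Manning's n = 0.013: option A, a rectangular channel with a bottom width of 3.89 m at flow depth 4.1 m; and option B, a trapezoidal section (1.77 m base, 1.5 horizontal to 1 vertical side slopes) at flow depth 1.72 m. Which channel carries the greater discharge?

channel A

Channel A: Flow area A = b·y = 3.89 × 4.1 = 15.95 m². Wetted perimeter P = b + 2y = 3.89 + 2×4.1 = 12.09 m. Hydraulic radius R = A/P = 15.95/12.09 = 1.319 m. Q_A = (1/0.013)·15.95·1.319^(2/3)·√0.009174 = 141.3 m³/s.
Channel B: With bottom width b = 1.77 m and side slope z = 1.5: A = (b + zy)y = (1.77 + 1.5×1.72)×1.72 = 7.482 m²; P = b + 2y√(1+z²) = 1.77 + 2×1.72×1.803 = 7.972 m. Hydraulic radius R = A/P = 7.482/7.972 = 0.9386 m. Q_B = (1/0.013)·7.482·0.9386^(2/3)·√0.009174 = 52.85 m³/s.
Q_A = 141.3 m³/s vs Q_B = 52.85 m³/s, so channel A carries more.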